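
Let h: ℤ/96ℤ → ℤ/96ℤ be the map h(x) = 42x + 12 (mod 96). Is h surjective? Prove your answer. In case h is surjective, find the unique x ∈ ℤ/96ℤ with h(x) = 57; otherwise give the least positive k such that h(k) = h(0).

16

Since gcd(42, 96) = 6, we have 42x ≡ 0 (mod 6) for all x, so h(x) ≡ 0 (mod 6).
But 1 ≢ 0 (mod 6), so 1 ∈ ℤ/96ℤ has no preimage. Hence h is not surjective.
Since h is not surjective, we find the least positive k with h(k) = h(0): this means 42k ≡ 0 (mod 96), i.e. 96 ∣ 42k. Since gcd(42, 96) = 6, dividing through by 6 this holds exactly when 16 ∣ 7k, and as gcd(7, 16) = 1, exactly when 16 ∣ k.
The smallest positive such k is 16.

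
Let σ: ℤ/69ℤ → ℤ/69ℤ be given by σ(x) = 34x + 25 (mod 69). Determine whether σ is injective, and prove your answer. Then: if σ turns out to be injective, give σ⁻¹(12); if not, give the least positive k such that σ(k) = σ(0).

Suppose σ(u) = σ(v) in ℤ/69ℤ. Then 34u + 25 ≡ 34v + 25 (mod 69), so 34(u − v) ≡ 0 (mod 69).
Since gcd(34, 69) = 1, 34 is invertible modulo 69, therefore u − v ≡ 0 (mod 69), i.e. u = v.
Therefore σ is injective.
We now compute 34⁻¹ mod 69 explicitly. Euclid's algorithm: 69 = 2·34 + 1; back-substituting gives 1 = 67·34 − 33·69, so 34⁻¹ ≡ 67 (mod 69).
Since σ is injective, we find σ⁻¹(12): we need 34x ≡ 12 − 25 ≡ 56 (mod 69). Using 34⁻¹ = 67: x ≡ 67·56 = 3752 = 54·69 + 26, so x = 26.
Check: σ(26) = 34·26 + 25 = 909 = 13·69 + 12 ≡ 12 (mod 69).

26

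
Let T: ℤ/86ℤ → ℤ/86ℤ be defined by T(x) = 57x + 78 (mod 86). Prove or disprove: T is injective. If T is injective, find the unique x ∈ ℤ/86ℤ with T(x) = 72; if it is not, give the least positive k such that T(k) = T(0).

18

Suppose T(a) = T(b) in ℤ/86ℤ. Then 57a + 78 ≡ 57b + 78 (mod 86), therefore 57(a − b) ≡ 0 (mod 86).
Since gcd(57, 86) = 1, 57 is invertible modulo 86, hence a − b ≡ 0 (mod 86), i.e. a = b.
Therefore T is injective.
We now compute 57⁻¹ mod 86 explicitly. Euclid's algorithm: 86 = 1·57 + 29, 57 = 1·29 + 28, 29 = 1·28 + 1; back-substituting gives 1 = 83·57 − 55·86, so 57⁻¹ ≡ 83 (mod 86).
Since T is injective, we compute T⁻¹(72): solve 57x + 78 ≡ 72 (mod 86), i.e. 57x ≡ 80 (mod 86).
Multiplying by 57⁻¹ = 83 gives x ≡ 83·80 = 6640 = 77·86 + 18 ≡ 18 (mod 86).
Check: T(18) = 57·18 + 78 = 1104 = 12·86 + 72 ≡ 72 (mod 86).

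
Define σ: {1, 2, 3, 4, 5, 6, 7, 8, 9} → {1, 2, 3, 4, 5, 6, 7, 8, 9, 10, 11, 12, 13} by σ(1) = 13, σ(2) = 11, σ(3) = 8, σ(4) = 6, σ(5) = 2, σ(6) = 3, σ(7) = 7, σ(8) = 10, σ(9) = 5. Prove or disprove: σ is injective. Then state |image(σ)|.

9

The values σ(1), …, σ(9) are 13, 11, 8, 6, 2, 3, 7, 10, 5 — all distinct.
So σ(s) = σ(t) only when s = t, and σ is injective.
The image of σ is {2, 3, 5, 6, 7, 8, 10, 11, 13}, which has 9 elements.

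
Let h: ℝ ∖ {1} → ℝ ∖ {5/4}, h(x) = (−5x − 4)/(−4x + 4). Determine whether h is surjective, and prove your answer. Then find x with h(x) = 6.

28/19

For any y ≠ 5/4, solving y(−4x + 4) = −5x − 4 for x gives a well-defined x ≠ 1. So h is surjective.
Solving h(x) = 6: cross-multiplying gives −5x − 4 = 6(−4x + 4), which rearranges to 19x = 28, so x = 28/19.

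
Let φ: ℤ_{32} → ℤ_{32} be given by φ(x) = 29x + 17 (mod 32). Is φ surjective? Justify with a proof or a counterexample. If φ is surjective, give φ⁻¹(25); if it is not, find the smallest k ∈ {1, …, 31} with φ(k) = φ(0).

Since gcd(29, 32) = 1, 29 is invertible modulo 32. Euclid's algorithm: 32 = 1·29 + 3, 29 = 9·3 + 2, 3 = 1·2 + 1; back-substituting gives 1 = 21·29 − 19·32, so 29⁻¹ ≡ 21 (mod 32).
Then y ↦ 21(y − 17) is a two-sided inverse to φ, so every y ∈ ℤ_{32} has a preimage.
So φ is surjective.
Since φ is surjective, we compute φ⁻¹(25): solve 29x + 17 ≡ 25 (mod 32), i.e. 29x ≡ 8 (mod 32).
Multiplying by 29⁻¹ = 21 gives x ≡ 21·8 = 168 = 5·32 + 8 ≡ 8 (mod 32).
Check: φ(8) = 29·8 + 17 = 249 = 7·32 + 25 ≡ 25 (mod 32).

8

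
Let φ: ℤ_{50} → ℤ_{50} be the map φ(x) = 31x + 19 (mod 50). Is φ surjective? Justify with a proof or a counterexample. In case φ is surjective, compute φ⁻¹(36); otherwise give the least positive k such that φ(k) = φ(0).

Since gcd(31, 50) = 1, 31 is invertible modulo 50. Euclid's algorithm: 50 = 1·31 + 19, 31 = 1·19 + 12, 19 = 1·12 + 7, 12 = 1·7 + 5, 7 = 1·5 + 2, 5 = 2·2 + 1; back-substituting gives 1 = 21·31 − 13·50, so 31⁻¹ ≡ 21 (mod 50).
For any y ∈ ℤ_{50}, x = 21(y − 19) mod 50 satisfies φ(x) = 31·21(y − 19) + 19 ≡ y (since 31·21 ≡ 1 mod 50). So every y has a preimage.
So φ is surjective.
Since φ is surjective, we compute φ⁻¹(36): solve 31x + 19 ≡ 36 (mod 50), i.e. 31x ≡ 17 (mod 50).
Multiplying by 31⁻¹ = 21 gives x ≡ 21·17 = 357 = 7·50 + 7 ≡ 7 (mod 50).
Check: φ(7) = 31·7 + 19 = 236 = 4·50 + 36 ≡ 36 (mod 50).

7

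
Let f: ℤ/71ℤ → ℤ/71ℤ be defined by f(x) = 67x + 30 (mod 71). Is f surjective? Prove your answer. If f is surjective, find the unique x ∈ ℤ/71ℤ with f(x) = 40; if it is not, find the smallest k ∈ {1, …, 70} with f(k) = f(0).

33

Since gcd(67, 71) = 1, 67 is invertible modulo 71. Euclid's algorithm: 71 = 1·67 + 4, 67 = 16·4 + 3, 4 = 1·3 + 1; back-substituting gives 1 = 53·67 − 50·71, so 67⁻¹ ≡ 53 (mod 71).
For any y ∈ ℤ/71ℤ, x = 53(y − 30) mod 71 satisfies f(x) = 67·53(y − 30) + 30 ≡ y (since 67·53 ≡ 1 mod 71). So every y has a preimage.
Hence f is surjective.
Since f is surjective, we find f⁻¹(40): we need 67x ≡ 40 − 30 ≡ 10 (mod 71). Using 67⁻¹ = 53: x ≡ 53·10 = 530 = 7·71 + 33, so x = 33.
Check: f(33) = 67·33 + 30 = 2241 = 31·71 + 40 ≡ 40 (mod 71).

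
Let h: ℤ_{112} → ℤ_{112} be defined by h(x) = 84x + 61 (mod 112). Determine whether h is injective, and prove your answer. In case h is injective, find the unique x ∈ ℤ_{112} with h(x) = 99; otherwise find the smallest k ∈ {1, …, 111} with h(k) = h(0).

We have gcd(84, 112) = 28 > 1. Taking s = 0 and t = 4: h(0) = 61 and h(4) = 84·4 + 61 = 397 ≡ 61 (mod 112).
So h(0) = h(4) while 0 ≠ 4, thus h is not injective.
Since h is not injective, we find the least positive k with h(k) = h(0): this means 84k ≡ 0 (mod 112), i.e. 112 ∣ 84k. Since gcd(84, 112) = 28, dividing through by 28 this holds exactly when 4 ∣ 3k, and as gcd(3, 4) = 1, exactly when 4 ∣ k.
The smallest positive such k is 4.

4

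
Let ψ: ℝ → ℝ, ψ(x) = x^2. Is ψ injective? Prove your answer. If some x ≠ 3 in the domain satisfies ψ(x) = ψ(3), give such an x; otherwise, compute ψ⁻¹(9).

-3

ψ(3) = 9 = (−3)^2 = ψ(−3) (since 2 is even), with 3 ≠ −3. So ψ is not injective.
For the follow-up, such an x exists: taking x = −3 ∈ ℝ gives ψ(−3) = 9 = ψ(3) with −3 ≠ 3.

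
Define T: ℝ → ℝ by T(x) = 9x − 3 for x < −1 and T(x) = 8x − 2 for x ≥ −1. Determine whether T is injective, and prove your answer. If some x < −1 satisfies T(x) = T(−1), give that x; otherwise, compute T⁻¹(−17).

-14/9

Both pieces are strictly increasing (slopes 9 and 8), so each is injective on its own interval.
The left piece maps (−∞, −1) onto (−∞, −12); the right piece maps [−1, ∞) onto [−10, ∞).
These images are disjoint, so no value is attained by both pieces. So T is injective.
Because the two images are disjoint, no x < −1 has T(x) = T(−1), so we compute T⁻¹(−17): −17 lies in (−∞, −12), so solve 9x − 3 = −17: x = (−17 + 3)/9 = −14/9.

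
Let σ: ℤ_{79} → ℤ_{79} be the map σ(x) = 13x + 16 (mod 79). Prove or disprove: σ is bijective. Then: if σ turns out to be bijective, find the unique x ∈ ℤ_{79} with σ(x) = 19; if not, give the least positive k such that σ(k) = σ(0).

61

If σ(u) = σ(v), then 13u ≡ 13v (mod 79). Because gcd(13, 79) = 1, we may cancel 13 to get u ≡ v (mod 79).
We now compute 13⁻¹ mod 79 explicitly. Euclid's algorithm: 79 = 6·13 + 1; back-substituting gives 1 = 73·13 − 12·79, so 13⁻¹ ≡ 73 (mod 79).
For any y ∈ ℤ_{79}, x = 73(y − 16) mod 79 satisfies σ(x) = 13·73(y − 16) + 16 ≡ y (since 13·73 ≡ 1 mod 79). So every y has a preimage.
So σ is bijective.
Since σ is bijective, we find σ⁻¹(19): we need 13x ≡ 19 − 16 ≡ 3 (mod 79). Using 13⁻¹ = 73: x ≡ 73·3 = 219 = 2·79 + 61, so x = 61.
Check: σ(61) = 13·61 + 16 = 809 = 10·79 + 19 ≡ 19 (mod 79).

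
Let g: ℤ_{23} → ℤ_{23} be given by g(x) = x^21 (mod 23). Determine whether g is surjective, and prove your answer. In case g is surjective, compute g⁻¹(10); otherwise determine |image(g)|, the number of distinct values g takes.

Since 23 is prime, the nonzero elements of ℤ_{23} form a cyclic group of order 22.
As gcd(21, 22) = 1, raising to the 21st power is a bijection on this group: if u^21 ≡ v^21 then (uv^{−1})^21 = 1, and the only element of order dividing gcd(21, 22) = 1 is 1, so u = v.
With g(0) = 0 this makes g injective on all of ℤ_{23}, hence bijective (finite equal-size domain and codomain). In particular g is surjective.
Since g is surjective, we find the preimage of 10. The inverse of x ↦ x^21 on (ℤ_{23})^× is x ↦ x^21, because 21·21 = 441 = 20·22 + 1 ≡ 1 (mod 22) and x^{22} = 1 for x ≠ 0 (Fermat). So g⁻¹(10) = 10^21 mod 23.
Repeated squaring mod 23: 10^1 ≡ 10, 10^2 ≡ 10² = 100 ≡ 8, 10^4 ≡ 8² = 64 ≡ 18, 10^8 ≡ 18² = 324 ≡ 2, 10^16 ≡ 2² = 4. Since 21 = 16 + 4 + 1, 10^21 ≡ 4·18·10: 4·18 = 72 ≡ 3, then 3·10 = 30 ≡ 7. So 10^21 ≡ 7 (mod 23).
Hence g⁻¹(10) = 7.

7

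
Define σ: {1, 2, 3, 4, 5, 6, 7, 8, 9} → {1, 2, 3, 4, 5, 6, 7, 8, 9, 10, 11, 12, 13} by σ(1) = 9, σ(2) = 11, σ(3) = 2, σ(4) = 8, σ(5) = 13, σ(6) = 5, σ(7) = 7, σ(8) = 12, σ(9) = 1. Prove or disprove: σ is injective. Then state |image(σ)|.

The values σ(1), …, σ(9) are 9, 11, 2, 8, 13, 5, 7, 12, 1 — all distinct.
So σ(x_1) = σ(x_2) only when x_1 = x_2, and σ is injective.
The image of σ is {1, 2, 5, 7, 8, 9, 11, 12, 13}, which has 9 elements.

9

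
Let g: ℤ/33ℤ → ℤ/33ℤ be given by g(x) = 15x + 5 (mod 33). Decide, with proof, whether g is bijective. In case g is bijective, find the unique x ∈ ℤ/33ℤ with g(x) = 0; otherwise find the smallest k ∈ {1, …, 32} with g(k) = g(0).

Recall that injectivity means: for all u, v in the domain, g(u) = g(v) implies u = v.
We have gcd(15, 33) = 3 > 1. Taking u = 0 and v = 11: g(0) = 5 and g(11) = 15·11 + 5 = 170 ≡ 5 (mod 33).
So g(0) = g(11) while 0 ≠ 11, thus g is not injective, hence not bijective.
Since g is not bijective, we find the least positive k with g(k) = g(0): this means 15k ≡ 0 (mod 33), i.e. 33 ∣ 15k. Since gcd(15, 33) = 3, dividing through by 3 this holds exactly when 11 ∣ 5k, and as gcd(5, 11) = 1, exactly when 11 ∣ k.
The smallest positive such k is 11.

11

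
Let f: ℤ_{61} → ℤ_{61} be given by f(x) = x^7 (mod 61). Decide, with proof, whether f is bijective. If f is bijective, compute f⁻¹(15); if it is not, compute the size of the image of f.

16

Since 61 is prime, the nonzero elements of ℤ_{61} form a cyclic group of order 60.
As gcd(7, 60) = 1, raising to the 7th power is a bijection on this group: if u^7 ≡ v^7 then (uv^{−1})^7 = 1, and the only element of order dividing gcd(7, 60) = 1 is 1, so u = v.
With f(0) = 0 this makes f injective on all of ℤ_{61}, hence bijective (finite equal-size domain and codomain). In particular f is bijective.
Since f is bijective, we find the preimage of 15. The inverse of x ↦ x^7 on (ℤ_{61})^× is x ↦ x^43, because 7·43 = 301 = 5·60 + 1 ≡ 1 (mod 60) and x^{60} = 1 for x ≠ 0 (Fermat). So f⁻¹(15) = 15^43 mod 61.
Repeated squaring mod 61: 15^1 ≡ 15, 15^2 ≡ 15² = 225 ≡ 42, 15^4 ≡ 42² = 1764 ≡ 56, 15^8 ≡ 56² = 3136 ≡ 25, 15^16 ≡ 25² = 625 ≡ 15, 15^32 ≡ 15² = 225 ≡ 42. Since 43 = 32 + 8 + 2 + 1, 15^43 ≡ 42·25·42·15: 42·25 = 1050 ≡ 13, then 13·42 = 546 ≡ 58, then 58·15 = 870 ≡ 16. So 15^43 ≡ 16 (mod 61).
Hence f⁻¹(15) = 16.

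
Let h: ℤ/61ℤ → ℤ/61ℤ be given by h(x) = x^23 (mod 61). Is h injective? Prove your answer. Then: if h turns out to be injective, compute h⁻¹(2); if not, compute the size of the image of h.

17

Since 61 is prime, the nonzero elements of ℤ/61ℤ form a cyclic group of order 60.
As gcd(23, 60) = 1, raising to the 23rd power is a bijection on this group: if x_1^23 ≡ x_2^23 then (x_1x_2^{−1})^23 = 1, and the only element of order dividing gcd(23, 60) = 1 is 1, so x_1 = x_2.
With h(0) = 0 this makes h injective on all of ℤ/61ℤ, hence bijective (finite equal-size domain and codomain). In particular h is injective.
Since h is injective, we find the preimage of 2. The inverse of x ↦ x^23 on (ℤ/61ℤ)^× is x ↦ x^47, because 23·47 = 1081 = 18·60 + 1 ≡ 1 (mod 60) and x^{60} = 1 for x ≠ 0 (Fermat). So h⁻¹(2) = 2^47 mod 61.
Repeated squaring mod 61: 2^1 ≡ 2, 2^2 ≡ 2² = 4, 2^4 ≡ 4² = 16, 2^8 ≡ 16² = 256 ≡ 12, 2^16 ≡ 12² = 144 ≡ 22, 2^32 ≡ 22² = 484 ≡ 57. Since 47 = 32 + 8 + 4 + 2 + 1, 2^47 ≡ 57·12·16·4·2: 57·12 = 684 ≡ 13, then 13·16 = 208 ≡ 25, then 25·4 = 100 ≡ 39, then 39·2 = 78 ≡ 17. So 2^47 ≡ 17 (mod 61).
Hence h⁻¹(2) = 17.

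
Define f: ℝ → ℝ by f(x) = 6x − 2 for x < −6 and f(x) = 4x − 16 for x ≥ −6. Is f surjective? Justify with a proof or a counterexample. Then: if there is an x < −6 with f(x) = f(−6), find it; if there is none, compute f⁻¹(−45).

Both pieces are strictly increasing (slopes 6 and 4), so each is injective on its own interval.
The left piece maps (−∞, −6) onto (−∞, −38); the right piece maps [−6, ∞) onto [−40, ∞).
The union (−∞, −38) ∪ [−40, ∞) covers ℝ, so f is surjective.
For the follow-up: the images overlap, so an x < −6 with f(x) = f(−6) exists. f(−6) = −40; solving 6x − 2 = −40 for x < −6 gives x = (−40 + 2)/6 = −19/3.

-19/3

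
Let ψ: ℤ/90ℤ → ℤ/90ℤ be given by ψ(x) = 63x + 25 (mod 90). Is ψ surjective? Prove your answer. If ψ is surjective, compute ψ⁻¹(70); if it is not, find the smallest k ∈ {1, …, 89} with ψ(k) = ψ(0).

10

Recall that ψ is surjective if every y in the codomain equals ψ(x) for some x in the domain.
Since gcd(63, 90) = 9, we have 63x ≡ 0 (mod 9) for all x, so ψ(x) ≡ 7 (mod 9).
But 0 ≢ 7 (mod 9), so 0 ∈ ℤ/90ℤ has no preimage. Thus ψ is not surjective.
Since ψ is not surjective, we find the least positive k with ψ(k) = ψ(0): this means 63k ≡ 0 (mod 90), i.e. 90 ∣ 63k. Since gcd(63, 90) = 9, dividing through by 9 this holds exactly when 10 ∣ 7k, and as gcd(7, 10) = 1, exactly when 10 ∣ k.
The smallest positive such k is 10.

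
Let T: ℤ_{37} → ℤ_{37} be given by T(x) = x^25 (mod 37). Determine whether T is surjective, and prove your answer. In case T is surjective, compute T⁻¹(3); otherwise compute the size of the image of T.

30

Since 37 is prime, the nonzero elements of ℤ_{37} form a cyclic group of order 36.
As gcd(25, 36) = 1, raising to the 25th power is a bijection on this group: if x_1^25 ≡ x_2^25 then (x_1x_2^{−1})^25 = 1, and the only element of order dividing gcd(25, 36) = 1 is 1, so x_1 = x_2.
With T(0) = 0 this makes T injective on all of ℤ_{37}, hence bijective (finite equal-size domain and codomain). In particular T is surjective.
Since T is surjective, we find the preimage of 3. The inverse of x ↦ x^25 on (ℤ_{37})^× is x ↦ x^13, because 25·13 = 325 = 9·36 + 1 ≡ 1 (mod 36) and x^{36} = 1 for x ≠ 0 (Fermat). So T⁻¹(3) = 3^13 mod 37.
Repeated squaring mod 37: 3^1 ≡ 3, 3^2 ≡ 3² = 9, 3^4 ≡ 9² = 81 ≡ 7, 3^8 ≡ 7² = 49 ≡ 12. Since 13 = 8 + 4 + 1, 3^13 ≡ 12·7·3: 12·7 = 84 ≡ 10, then 10·3 = 30. So 3^13 ≡ 30 (mod 37).
Hence T⁻¹(3) = 30.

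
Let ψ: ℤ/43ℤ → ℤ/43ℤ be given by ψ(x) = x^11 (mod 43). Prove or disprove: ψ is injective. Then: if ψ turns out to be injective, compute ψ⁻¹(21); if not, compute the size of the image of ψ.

Since 43 is prime, the nonzero elements of ℤ/43ℤ form a cyclic group of order 42.
As gcd(11, 42) = 1, raising to the 11th power is a bijection on this group: if x_1^11 ≡ x_2^11 then (x_1x_2^{−1})^11 = 1, and the only element of order dividing gcd(11, 42) = 1 is 1, so x_1 = x_2.
With ψ(0) = 0 this makes ψ injective on all of ℤ/43ℤ, hence bijective (finite equal-size domain and codomain). In particular ψ is injective.
Since ψ is injective, we find the preimage of 21. The inverse of x ↦ x^11 on (ℤ/43ℤ)^× is x ↦ x^23, because 11·23 = 253 = 6·42 + 1 ≡ 1 (mod 42) and x^{42} = 1 for x ≠ 0 (Fermat). So ψ⁻¹(21) = 21^23 mod 43.
Repeated squaring mod 43: 21^1 ≡ 21, 21^2 ≡ 21² = 441 ≡ 11, 21^4 ≡ 11² = 121 ≡ 35, 21^8 ≡ 35² = 1225 ≡ 21, 21^16 ≡ 21² = 441 ≡ 11. Since 23 = 16 + 4 + 2 + 1, 21^23 ≡ 11·35·11·21: 11·35 = 385 ≡ 41, then 41·11 = 451 ≡ 21, then 21·21 = 441 ≡ 11. So 21^23 ≡ 11 (mod 43).
Hence ψ⁻¹(21) = 11.

11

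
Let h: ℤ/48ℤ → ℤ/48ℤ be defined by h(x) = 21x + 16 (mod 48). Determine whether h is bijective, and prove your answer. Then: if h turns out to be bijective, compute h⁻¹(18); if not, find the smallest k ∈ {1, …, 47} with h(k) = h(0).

We have gcd(21, 48) = 3 > 1. Taking u = 0 and v = 16: h(0) = 16 and h(16) = 21·16 + 16 = 352 ≡ 16 (mod 48).
So h(0) = h(16) while 0 ≠ 16, thus h is not injective, hence not bijective.
Since h is not bijective, we find the least positive k with h(k) = h(0): this means 21k ≡ 0 (mod 48), i.e. 48 ∣ 21k. Since gcd(21, 48) = 3, dividing through by 3 this holds exactly when 16 ∣ 7k, and as gcd(7, 16) = 1, exactly when 16 ∣ k.
The smallest positive such k is 16.

16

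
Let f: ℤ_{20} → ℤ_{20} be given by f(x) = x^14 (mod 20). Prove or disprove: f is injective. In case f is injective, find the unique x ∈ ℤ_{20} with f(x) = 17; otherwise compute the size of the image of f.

6

f(4): Repeated squaring mod 20: 4^1 ≡ 4, 4^2 ≡ 4² = 16, 4^4 ≡ 16² = 256 ≡ 16, 4^8 ≡ 16² = 256 ≡ 16. Since 14 = 8 + 4 + 2, 4^14 ≡ 16·16·16: 16·16 = 256 ≡ 16, then 16·16 = 256 ≡ 16. So 4^14 ≡ 16 (mod 20).
f(6): Repeated squaring mod 20: 6^1 ≡ 6, 6^2 ≡ 6² = 36 ≡ 16, 6^4 ≡ 16² = 256 ≡ 16, 6^8 ≡ 16² = 256 ≡ 16. Since 14 = 8 + 4 + 2, 6^14 ≡ 16·16·16: 16·16 = 256 ≡ 16, then 16·16 = 256 ≡ 16. So 6^14 ≡ 16 (mod 20).
So f(4) = f(6) = 16 while 4 ≠ 6, hence f is not injective.
Since f is not injective, we determine |image(f)|. Computing x^14 mod 20 for each x (by repeated squaring, reducing mod 20 at every step), the values f(0), f(1), …, f(19) are: 0, 1, 4, 9, 16, 5, 16, 9, 4, 1, 0, 1, 4, 9, 16, 5, 16, 9, 4, 1.
The distinct values are {0, 1, 4, 5, 9, 16}; there are 6 of them.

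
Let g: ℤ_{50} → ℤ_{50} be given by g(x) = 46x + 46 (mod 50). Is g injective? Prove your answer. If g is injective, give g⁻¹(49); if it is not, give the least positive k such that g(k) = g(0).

We have gcd(46, 50) = 2 > 1. Taking a = 0 and b = 25: g(0) = 46 and g(25) = 46·25 + 46 = 1196 ≡ 46 (mod 50).
So g(0) = g(25) while 0 ≠ 25, so g is not injective.
Since g is not injective, we find the least positive k with g(k) = g(0): this means 46k ≡ 0 (mod 50), i.e. 50 ∣ 46k. Since gcd(46, 50) = 2, dividing through by 2 this holds exactly when 25 ∣ 23k, and as gcd(23, 25) = 1, exactly when 25 ∣ k.
The smallest positive such k is 25.

25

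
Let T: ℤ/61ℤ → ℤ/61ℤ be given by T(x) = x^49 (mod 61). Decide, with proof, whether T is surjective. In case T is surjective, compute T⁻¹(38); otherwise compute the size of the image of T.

Since 61 is prime, the nonzero elements of ℤ/61ℤ form a cyclic group of order 60.
As gcd(49, 60) = 1, raising to the 49th power is a bijection on this group: if u^49 ≡ v^49 then (uv^{−1})^49 = 1, and the only element of order dividing gcd(49, 60) = 1 is 1, so u = v.
With T(0) = 0 this makes T injective on all of ℤ/61ℤ, hence bijective (finite equal-size domain and codomain). In particular T is surjective.
Since T is surjective, we find the preimage of 38. The inverse of x ↦ x^49 on (ℤ/61ℤ)^× is x ↦ x^49, because 49·49 = 2401 = 40·60 + 1 ≡ 1 (mod 60) and x^{60} = 1 for x ≠ 0 (Fermat). So T⁻¹(38) = 38^49 mod 61.
Repeated squaring mod 61: 38^1 ≡ 38, 38^2 ≡ 38² = 1444 ≡ 41, 38^4 ≡ 41² = 1681 ≡ 34, 38^8 ≡ 34² = 1156 ≡ 58, 38^16 ≡ 58² = 3364 ≡ 9, 38^32 ≡ 9² = 81 ≡ 20. Since 49 = 32 + 16 + 1, 38^49 ≡ 20·9·38: 20·9 = 180 ≡ 58, then 58·38 = 2204 ≡ 8. So 38^49 ≡ 8 (mod 61).
Hence T⁻¹(38) = 8.

8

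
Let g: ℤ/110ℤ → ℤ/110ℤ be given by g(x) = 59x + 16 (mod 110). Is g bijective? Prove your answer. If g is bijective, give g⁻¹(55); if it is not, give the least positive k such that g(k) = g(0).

Suppose g(u) = g(v) in ℤ/110ℤ. Then 59u + 16 ≡ 59v + 16 (mod 110), hence 59(u − v) ≡ 0 (mod 110).
Since gcd(59, 110) = 1, 59 is invertible modulo 110, thus u − v ≡ 0 (mod 110), i.e. u = v.
We now compute 59⁻¹ mod 110 explicitly. Euclid's algorithm: 110 = 1·59 + 51, 59 = 1·51 + 8, 51 = 6·8 + 3, 8 = 2·3 + 2, 3 = 1·2 + 1; back-substituting gives 1 = 69·59 − 37·110, so 59⁻¹ ≡ 69 (mod 110).
Then y ↦ 69(y − 16) is a two-sided inverse to g, so every y ∈ ℤ/110ℤ has a preimage.
So g is bijective.
Since g is bijective, we compute g⁻¹(55): solve 59x + 16 ≡ 55 (mod 110), i.e. 59x ≡ 39 (mod 110).
Multiplying by 59⁻¹ = 69 gives x ≡ 69·39 = 2691 = 24·110 + 51 ≡ 51 (mod 110).
Check: g(51) = 59·51 + 16 = 3025 = 27·110 + 55 ≡ 55 (mod 110).

51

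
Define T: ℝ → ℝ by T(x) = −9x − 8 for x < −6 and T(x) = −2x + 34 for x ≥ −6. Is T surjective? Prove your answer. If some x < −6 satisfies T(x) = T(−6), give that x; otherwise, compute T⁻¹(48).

Both pieces are strictly decreasing (slopes −9 and −2), so each is injective on its own interval.
The left piece maps (−∞, −6) onto (46, ∞); the right piece maps [−6, ∞) onto (−∞, 46].
These images together cover ℝ, so T is surjective.
Because the two images are disjoint, no x < −6 has T(x) = T(−6), so we compute T⁻¹(48): 48 lies in (46, ∞), so solve −9x − 8 = 48: x = (48 + 8)/(−9) = −56/9.

-56/9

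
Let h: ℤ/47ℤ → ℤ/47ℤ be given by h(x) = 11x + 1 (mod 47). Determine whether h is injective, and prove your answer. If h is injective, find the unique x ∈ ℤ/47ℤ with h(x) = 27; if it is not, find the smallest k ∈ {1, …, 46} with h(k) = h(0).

28

Recall that h is injective when h(a) = h(b) forces a = b.
Suppose h(a) = h(b) in ℤ/47ℤ. Then 11a + 1 ≡ 11b + 1 (mod 47), hence 11(a − b) ≡ 0 (mod 47).
Since gcd(11, 47) = 1, 11 is invertible modulo 47, thus a − b ≡ 0 (mod 47), i.e. a = b.
So h is injective.
We now compute 11⁻¹ mod 47 explicitly. Euclid's algorithm: 47 = 4·11 + 3, 11 = 3·3 + 2, 3 = 1·2 + 1; back-substituting gives 1 = 30·11 − 7·47, so 11⁻¹ ≡ 30 (mod 47).
Since h is injective, we find h⁻¹(27): we need 11x ≡ 27 − 1 ≡ 26 (mod 47). Using 11⁻¹ = 30: x ≡ 30·26 = 780 = 16·47 + 28, so x = 28.
Check: h(28) = 11·28 + 1 = 309 = 6·47 + 27 ≡ 27 (mod 47).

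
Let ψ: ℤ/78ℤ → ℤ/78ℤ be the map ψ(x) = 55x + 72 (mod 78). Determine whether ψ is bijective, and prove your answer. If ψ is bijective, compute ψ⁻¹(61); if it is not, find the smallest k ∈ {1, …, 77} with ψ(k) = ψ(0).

Suppose ψ(s) = ψ(t) in ℤ/78ℤ. Then 55s + 72 ≡ 55t + 72 (mod 78), hence 55(s − t) ≡ 0 (mod 78).
Since gcd(55, 78) = 1, 55 is invertible modulo 78, thus s − t ≡ 0 (mod 78), i.e. s = t.
We now compute 55⁻¹ mod 78 explicitly. Euclid's algorithm: 78 = 1·55 + 23, 55 = 2·23 + 9, 23 = 2·9 + 5, 9 = 1·5 + 4, 5 = 1·4 + 1; back-substituting gives 1 = 61·55 − 43·78, so 55⁻¹ ≡ 61 (mod 78).
Then y ↦ 61(y − 72) is a two-sided inverse to ψ, so every y ∈ ℤ/78ℤ has a preimage.
So ψ is bijective.
Since ψ is bijective, we compute ψ⁻¹(61): solve 55x + 72 ≡ 61 (mod 78), i.e. 55x ≡ 67 (mod 78).
Multiplying by 55⁻¹ = 61 gives x ≡ 61·67 = 4087 = 52·78 + 31 ≡ 31 (mod 78).
Check: ψ(31) = 55·31 + 72 = 1777 = 22·78 + 61 ≡ 61 (mod 78).

31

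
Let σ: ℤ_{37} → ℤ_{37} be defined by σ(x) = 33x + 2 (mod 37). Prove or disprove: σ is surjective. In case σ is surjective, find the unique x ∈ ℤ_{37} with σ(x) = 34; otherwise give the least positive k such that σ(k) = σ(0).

Since gcd(33, 37) = 1, 33 is invertible modulo 37. Euclid's algorithm: 37 = 1·33 + 4, 33 = 8·4 + 1; back-substituting gives 1 = 9·33 − 8·37, so 33⁻¹ ≡ 9 (mod 37).
For any y ∈ ℤ_{37}, x = 9(y − 2) mod 37 satisfies σ(x) = 33·9(y − 2) + 2 ≡ y (since 33·9 ≡ 1 mod 37). So every y has a preimage.
Therefore σ is surjective.
Since σ is surjective, we find σ⁻¹(34): we need 33x ≡ 34 − 2 ≡ 32 (mod 37). Using 33⁻¹ = 9: x ≡ 9·32 = 288 = 7·37 + 29, so x = 29.
Check: σ(29) = 33·29 + 2 = 959 = 25·37 + 34 ≡ 34 (mod 37).

29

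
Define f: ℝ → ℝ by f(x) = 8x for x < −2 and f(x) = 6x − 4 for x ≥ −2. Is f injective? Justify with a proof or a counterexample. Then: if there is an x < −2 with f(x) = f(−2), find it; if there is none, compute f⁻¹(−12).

-4/3

Both pieces are strictly increasing (slopes 8 and 6), so each is injective on its own interval.
The left piece maps (−∞, −2) onto (−∞, −16); the right piece maps [−2, ∞) onto [−16, ∞).
These images are disjoint, so no value is attained by both pieces. So f is injective.
Because the two images are disjoint, no x < −2 has f(x) = f(−2), so we compute f⁻¹(−12): −12 lies in [−16, ∞), so solve 6x − 4 = −12: x = (−12 + 4)/6 = −4/3.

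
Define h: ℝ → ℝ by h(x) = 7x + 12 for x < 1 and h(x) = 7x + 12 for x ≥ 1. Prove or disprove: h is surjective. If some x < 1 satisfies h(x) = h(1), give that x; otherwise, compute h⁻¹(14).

Both pieces are strictly increasing (slopes 7 and 7), so each is injective on its own interval.
The left piece maps (−∞, 1) onto (−∞, 19); the right piece maps [1, ∞) onto [19, ∞).
These images together cover ℝ, so h is surjective.
Because the two images are disjoint, no x < 1 has h(x) = h(1), so we compute h⁻¹(14): 14 lies in (−∞, 19), so solve 7x + 12 = 14: x = (14 − 12)/7 = 2/7.

2/7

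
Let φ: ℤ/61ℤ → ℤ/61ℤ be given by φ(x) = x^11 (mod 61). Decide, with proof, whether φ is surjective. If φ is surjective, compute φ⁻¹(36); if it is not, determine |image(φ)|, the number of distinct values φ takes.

Since 61 is prime, the nonzero elements of ℤ/61ℤ form a cyclic group of order 60.
As gcd(11, 60) = 1, raising to the 11th power is a bijection on this group: if a^11 ≡ b^11 then (ab^{−1})^11 = 1, and the only element of order dividing gcd(11, 60) = 1 is 1, so a = b.
With φ(0) = 0 this makes φ injective on all of ℤ/61ℤ, hence bijective (finite equal-size domain and codomain). In particular φ is surjective.
Since φ is surjective, we find the preimage of 36. The inverse of x ↦ x^11 on (ℤ/61ℤ)^× is x ↦ x^11, because 11·11 = 121 = 2·60 + 1 ≡ 1 (mod 60) and x^{60} = 1 for x ≠ 0 (Fermat). So φ⁻¹(36) = 36^11 mod 61.
Repeated squaring mod 61: 36^1 ≡ 36, 36^2 ≡ 36² = 1296 ≡ 15, 36^4 ≡ 15² = 225 ≡ 42, 36^8 ≡ 42² = 1764 ≡ 56. Since 11 = 8 + 2 + 1, 36^11 ≡ 56·15·36: 56·15 = 840 ≡ 47, then 47·36 = 1692 ≡ 45. So 36^11 ≡ 45 (mod 61).
Hence φ⁻¹(36) = 45.

45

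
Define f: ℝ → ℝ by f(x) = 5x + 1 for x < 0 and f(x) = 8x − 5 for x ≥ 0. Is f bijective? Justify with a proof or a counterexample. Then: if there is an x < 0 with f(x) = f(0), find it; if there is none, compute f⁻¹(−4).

-6/5

Both pieces are strictly increasing (slopes 5 and 8), so each is injective on its own interval.
The left piece maps (−∞, 0) onto (−∞, 1); the right piece maps [0, ∞) onto [−5, ∞).
These images overlap. In particular f(0) = −5 (right piece), and solving 5x + 1 = −5 on the left piece gives x = −6/5 < 0.
So f(−6/5) = f(0) with −6/5 ≠ 0, and f is not injective, hence not bijective. This x = −6/5 is the requested value below 0.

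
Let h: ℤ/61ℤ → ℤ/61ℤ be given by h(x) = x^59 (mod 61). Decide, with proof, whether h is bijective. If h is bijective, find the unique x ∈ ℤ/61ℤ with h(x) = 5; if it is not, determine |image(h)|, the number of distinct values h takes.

Since 61 is prime, the nonzero elements of ℤ/61ℤ form a cyclic group of order 60.
As gcd(59, 60) = 1, raising to the 59th power is a bijection on this group: if a^59 ≡ b^59 then (ab^{−1})^59 = 1, and the only element of order dividing gcd(59, 60) = 1 is 1, so a = b.
With h(0) = 0 this makes h injective on all of ℤ/61ℤ, hence bijective (finite equal-size domain and codomain). In particular h is bijective.
Since h is bijective, we find the preimage of 5. The inverse of x ↦ x^59 on (ℤ/61ℤ)^× is x ↦ x^59, because 59·59 = 3481 = 58·60 + 1 ≡ 1 (mod 60) and x^{60} = 1 for x ≠ 0 (Fermat). So h⁻¹(5) = 5^59 mod 61.
Repeated squaring mod 61: 5^1 ≡ 5, 5^2 ≡ 5² = 25, 5^4 ≡ 25² = 625 ≡ 15, 5^8 ≡ 15² = 225 ≡ 42, 5^16 ≡ 42² = 1764 ≡ 56, 5^32 ≡ 56² = 3136 ≡ 25. Since 59 = 32 + 16 + 8 + 2 + 1, 5^59 ≡ 25·56·42·25·5: 25·56 = 1400 ≡ 58, then 58·42 = 2436 ≡ 57, then 57·25 = 1425 ≡ 22, then 22·5 = 110 ≡ 49. So 5^59 ≡ 49 (mod 61).
Hence h⁻¹(5) = 49.

49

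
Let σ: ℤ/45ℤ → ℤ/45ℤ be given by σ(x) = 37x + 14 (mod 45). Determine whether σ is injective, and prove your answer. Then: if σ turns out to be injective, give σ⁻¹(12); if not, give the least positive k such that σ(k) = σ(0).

34

Suppose σ(u) = σ(v) in ℤ/45ℤ. Then 37u + 14 ≡ 37v + 14 (mod 45), therefore 37(u − v) ≡ 0 (mod 45).
Since gcd(37, 45) = 1, 37 is invertible modulo 45, hence u − v ≡ 0 (mod 45), i.e. u = v.
Thus σ is injective.
We now compute 37⁻¹ mod 45 explicitly. Euclid's algorithm: 45 = 1·37 + 8, 37 = 4·8 + 5, 8 = 1·5 + 3, 5 = 1·3 + 2, 3 = 1·2 + 1; back-substituting gives 1 = 28·37 − 23·45, so 37⁻¹ ≡ 28 (mod 45).
Since σ is injective, we find σ⁻¹(12): we need 37x ≡ 12 − 14 ≡ 43 (mod 45). Using 37⁻¹ = 28: x ≡ 28·43 = 1204 = 26·45 + 34, so x = 34.
Check: σ(34) = 37·34 + 14 = 1272 = 28·45 + 12 ≡ 12 (mod 45).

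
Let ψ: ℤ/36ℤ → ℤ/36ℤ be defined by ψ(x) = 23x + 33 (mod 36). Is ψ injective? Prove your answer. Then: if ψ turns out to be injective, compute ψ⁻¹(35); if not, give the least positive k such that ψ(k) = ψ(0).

22

If ψ(s) = ψ(t), then 23s ≡ 23t (mod 36). Because gcd(23, 36) = 1, we may cancel 23 to get s ≡ t (mod 36).
Therefore ψ is injective.
We now compute 23⁻¹ mod 36 explicitly. Euclid's algorithm: 36 = 1·23 + 13, 23 = 1·13 + 10, 13 = 1·10 + 3, 10 = 3·3 + 1; back-substituting gives 1 = 11·23 − 7·36, so 23⁻¹ ≡ 11 (mod 36).
Since ψ is injective, we compute ψ⁻¹(35): solve 23x + 33 ≡ 35 (mod 36), i.e. 23x ≡ 2 (mod 36).
Multiplying by 23⁻¹ = 11 gives x ≡ 11·2 = 22 ≡ 22 (mod 36).
Check: ψ(22) = 23·22 + 33 = 539 = 14·36 + 35 ≡ 35 (mod 36).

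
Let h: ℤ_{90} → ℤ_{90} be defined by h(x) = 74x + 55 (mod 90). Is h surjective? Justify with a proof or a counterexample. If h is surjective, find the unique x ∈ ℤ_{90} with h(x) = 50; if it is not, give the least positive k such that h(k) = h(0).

45

Since gcd(74, 90) = 2, we have 74x ≡ 0 (mod 2) for all x, so h(x) ≡ 1 (mod 2).
But 0 ≢ 1 (mod 2), so 0 ∈ ℤ_{90} has no preimage. Hence h is not surjective.
Since h is not surjective, we find the least positive k with h(k) = h(0): this means 74k ≡ 0 (mod 90), i.e. 90 ∣ 74k. Since gcd(74, 90) = 2, dividing through by 2 this holds exactly when 45 ∣ 37k, and as gcd(37, 45) = 1, exactly when 45 ∣ k.
The smallest positive such k is 45.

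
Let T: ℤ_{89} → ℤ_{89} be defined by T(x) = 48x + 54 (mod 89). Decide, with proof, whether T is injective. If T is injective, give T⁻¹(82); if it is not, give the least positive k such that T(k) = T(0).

Recall: injectivity means: for all a, b in the domain, T(a) = T(b) implies a = b.
If T(a) = T(b), then 48a ≡ 48b (mod 89). Because gcd(48, 89) = 1, we may cancel 48 to get a ≡ b (mod 89).
Thus T is injective.
We now compute 48⁻¹ mod 89 explicitly. Euclid's algorithm: 89 = 1·48 + 41, 48 = 1·41 + 7, 41 = 5·7 + 6, 7 = 1·6 + 1; back-substituting gives 1 = 13·48 − 7·89, so 48⁻¹ ≡ 13 (mod 89).
Since T is injective, we compute T⁻¹(82): solve 48x + 54 ≡ 82 (mod 89), i.e. 48x ≡ 28 (mod 89).
Multiplying by 48⁻¹ = 13 gives x ≡ 13·28 = 364 = 4·89 + 8 ≡ 8 (mod 89).
Check: T(8) = 48·8 + 54 = 438 = 4·89 + 82 ≡ 82 (mod 89).

8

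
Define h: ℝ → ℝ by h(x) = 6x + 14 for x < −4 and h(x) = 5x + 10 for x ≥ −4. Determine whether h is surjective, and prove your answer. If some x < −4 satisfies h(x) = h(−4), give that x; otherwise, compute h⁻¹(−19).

Both pieces are strictly increasing (slopes 6 and 5), so each is injective on its own interval.
The left piece maps (−∞, −4) onto (−∞, −10); the right piece maps [−4, ∞) onto [−10, ∞).
These images together cover ℝ, so h is surjective.
Because the two images are disjoint, no x < −4 has h(x) = h(−4), so we compute h⁻¹(−19): −19 lies in (−∞, −10), so solve 6x + 14 = −19: x = (−19 − 14)/6 = −11/2.

-11/2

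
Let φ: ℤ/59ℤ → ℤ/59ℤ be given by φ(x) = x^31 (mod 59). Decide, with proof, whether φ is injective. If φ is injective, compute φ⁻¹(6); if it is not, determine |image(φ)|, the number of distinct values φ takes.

Since 59 is prime, the nonzero elements of ℤ/59ℤ form a cyclic group of order 58.
As gcd(31, 58) = 1, raising to the 31st power is a bijection on this group: if s^31 ≡ t^31 then (st^{−1})^31 = 1, and the only element of order dividing gcd(31, 58) = 1 is 1, so s = t.
With φ(0) = 0 this makes φ injective on all of ℤ/59ℤ, hence bijective (finite equal-size domain and codomain). In particular φ is injective.
Since φ is injective, we find the preimage of 6. The inverse of x ↦ x^31 on (ℤ/59ℤ)^× is x ↦ x^15, because 31·15 = 465 = 8·58 + 1 ≡ 1 (mod 58) and x^{58} = 1 for x ≠ 0 (Fermat). So φ⁻¹(6) = 6^15 mod 59.
Repeated squaring mod 59: 6^1 ≡ 6, 6^2 ≡ 6² = 36, 6^4 ≡ 36² = 1296 ≡ 57, 6^8 ≡ 57² = 3249 ≡ 4. Since 15 = 8 + 4 + 2 + 1, 6^15 ≡ 4·57·36·6: 4·57 = 228 ≡ 51, then 51·36 = 1836 ≡ 7, then 7·6 = 42. So 6^15 ≡ 42 (mod 59).
Hence φ⁻¹(6) = 42.

42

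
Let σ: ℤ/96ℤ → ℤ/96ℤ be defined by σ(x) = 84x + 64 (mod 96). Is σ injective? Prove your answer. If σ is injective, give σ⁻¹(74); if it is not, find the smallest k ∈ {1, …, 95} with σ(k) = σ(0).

8

Recall: σ is injective if σ(a) = σ(b) implies a = b.
We have gcd(84, 96) = 12 > 1. Taking a = 0 and b = 8: σ(0) = 64 and σ(8) = 84·8 + 64 = 736 ≡ 64 (mod 96).
So σ(0) = σ(8) while 0 ≠ 8, therefore σ is not injective.
Since σ is not injective, we find the least positive k with σ(k) = σ(0): this means 84k ≡ 0 (mod 96), i.e. 96 ∣ 84k. Since gcd(84, 96) = 12, dividing through by 12 this holds exactly when 8 ∣ 7k, and as gcd(7, 8) = 1, exactly when 8 ∣ k.
The smallest positive such k is 8.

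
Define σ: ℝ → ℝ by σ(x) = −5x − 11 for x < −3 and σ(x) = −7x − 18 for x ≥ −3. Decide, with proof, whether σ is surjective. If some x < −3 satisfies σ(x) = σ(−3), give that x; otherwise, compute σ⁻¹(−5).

Both pieces are strictly decreasing (slopes −5 and −7), so each is injective on its own interval.
The left piece maps (−∞, −3) onto (4, ∞); the right piece maps [−3, ∞) onto (−∞, 3].
The union (4, ∞) ∪ (−∞, 3] omits the interval between 4 and 3; in particular 4 has no preimage. So σ is not surjective.
Because the two images are disjoint, no x < −3 has σ(x) = σ(−3), so we compute σ⁻¹(−5): −5 lies in (−∞, 3], so solve −7x − 18 = −5: x = (−5 + 18)/(−7) = −13/7.

-13/7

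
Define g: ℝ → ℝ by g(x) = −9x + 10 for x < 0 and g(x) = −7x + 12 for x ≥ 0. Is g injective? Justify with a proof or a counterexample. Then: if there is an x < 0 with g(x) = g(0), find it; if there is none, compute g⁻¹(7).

-2/9

Both pieces are strictly decreasing (slopes −9 and −7), so each is injective on its own interval.
The left piece maps (−∞, 0) onto (10, ∞); the right piece maps [0, ∞) onto (−∞, 12].
These images overlap. In particular g(0) = 12 (right piece), and solving −9x + 10 = 12 on the left piece gives x = −2/9 < 0.
So g(−2/9) = g(0) with −2/9 ≠ 0, and g is not injective. This x = −2/9 is the requested value below 0.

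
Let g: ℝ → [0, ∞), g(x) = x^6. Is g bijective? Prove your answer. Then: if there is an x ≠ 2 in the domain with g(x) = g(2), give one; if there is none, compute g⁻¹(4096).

-2

g(2) = 64 = (−2)^6 = g(−2) (since 6 is even), with 2 ≠ −2. So g is not injective, hence not bijective.
For the follow-up, such an x exists: taking x = −2 ∈ ℝ gives g(−2) = 64 = g(2) with −2 ≠ 2.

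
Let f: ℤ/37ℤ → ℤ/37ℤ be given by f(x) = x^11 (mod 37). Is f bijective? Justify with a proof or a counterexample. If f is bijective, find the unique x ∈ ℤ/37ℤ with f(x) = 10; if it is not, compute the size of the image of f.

Since 37 is prime, the nonzero elements of ℤ/37ℤ form a cyclic group of order 36.
As gcd(11, 36) = 1, raising to the 11th power is a bijection on this group: if u^11 ≡ v^11 then (uv^{−1})^11 = 1, and the only element of order dividing gcd(11, 36) = 1 is 1, so u = v.
With f(0) = 0 this makes f injective on all of ℤ/37ℤ, hence bijective (finite equal-size domain and codomain). In particular f is bijective.
Since f is bijective, we find the preimage of 10. The inverse of x ↦ x^11 on (ℤ/37ℤ)^× is x ↦ x^23, because 11·23 = 253 = 7·36 + 1 ≡ 1 (mod 36) and x^{36} = 1 for x ≠ 0 (Fermat). So f⁻¹(10) = 10^23 mod 37.
Repeated squaring mod 37: 10^1 ≡ 10, 10^2 ≡ 10² = 100 ≡ 26, 10^4 ≡ 26² = 676 ≡ 10, 10^8 ≡ 10² = 100 ≡ 26, 10^16 ≡ 26² = 676 ≡ 10. Since 23 = 16 + 4 + 2 + 1, 10^23 ≡ 10·10·26·10: 10·10 = 100 ≡ 26, then 26·26 = 676 ≡ 10, then 10·10 = 100 ≡ 26. So 10^23 ≡ 26 (mod 37).
Hence f⁻¹(10) = 26.

26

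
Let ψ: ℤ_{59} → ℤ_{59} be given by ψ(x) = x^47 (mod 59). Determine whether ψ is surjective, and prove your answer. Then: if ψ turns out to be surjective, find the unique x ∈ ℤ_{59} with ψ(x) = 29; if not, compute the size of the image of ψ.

20

Since 59 is prime, the nonzero elements of ℤ_{59} form a cyclic group of order 58.
As gcd(47, 58) = 1, raising to the 47th power is a bijection on this group: if x_1^47 ≡ x_2^47 then (x_1x_2^{−1})^47 = 1, and the only element of order dividing gcd(47, 58) = 1 is 1, so x_1 = x_2.
With ψ(0) = 0 this makes ψ injective on all of ℤ_{59}, hence bijective (finite equal-size domain and codomain). In particular ψ is surjective.
Since ψ is surjective, we find the preimage of 29. The inverse of x ↦ x^47 on (ℤ_{59})^× is x ↦ x^21, because 47·21 = 987 = 17·58 + 1 ≡ 1 (mod 58) and x^{58} = 1 for x ≠ 0 (Fermat). So ψ⁻¹(29) = 29^21 mod 59.
Repeated squaring mod 59: 29^1 ≡ 29, 29^2 ≡ 29² = 841 ≡ 15, 29^4 ≡ 15² = 225 ≡ 48, 29^8 ≡ 48² = 2304 ≡ 3, 29^16 ≡ 3² = 9. Since 21 = 16 + 4 + 1, 29^21 ≡ 9·48·29: 9·48 = 432 ≡ 19, then 19·29 = 551 ≡ 20. So 29^21 ≡ 20 (mod 59).
Hence ψ⁻¹(29) = 20.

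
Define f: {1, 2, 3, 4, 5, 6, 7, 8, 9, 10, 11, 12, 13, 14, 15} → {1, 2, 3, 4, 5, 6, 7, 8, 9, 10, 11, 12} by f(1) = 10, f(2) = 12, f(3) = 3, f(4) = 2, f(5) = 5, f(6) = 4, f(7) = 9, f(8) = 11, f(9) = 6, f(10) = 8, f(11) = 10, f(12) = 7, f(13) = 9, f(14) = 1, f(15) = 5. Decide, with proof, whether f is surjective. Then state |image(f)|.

12

Every element of the codomain has a preimage: 1 = f(14), 2 = f(4), 3 = f(3), 4 = f(6), 5 = f(5), 6 = f(9), 7 = f(12), 8 = f(10), 9 = f(7), 10 = f(1), 11 = f(8), 12 = f(2).
Thus f is surjective.
The image of f is {1, 2, 3, 4, 5, 6, 7, 8, 9, 10, 11, 12}, which has 12 elements.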